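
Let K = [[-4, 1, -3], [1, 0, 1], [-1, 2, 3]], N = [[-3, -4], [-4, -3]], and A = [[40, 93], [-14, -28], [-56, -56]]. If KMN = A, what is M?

M = [[5, -5], [-1, 0], [5, 1]]

M = K⁻¹AN⁻¹ (apply K⁻¹ on the left and N⁻¹ on the right).
K has determinant -2; K⁻¹ = [[1, 9/2, -1/2], [2, 15/2, -1/2], [-1, -7/2, 1/2]].
det N = -7, so N⁻¹ = [[3/7, -4/7], [-4/7, 3/7]].
K⁻¹A = [[5, -5], [3, 4], [-19, -23]].
M = (K⁻¹A)N⁻¹ = [[5, -5], [-1, 0], [5, 1]].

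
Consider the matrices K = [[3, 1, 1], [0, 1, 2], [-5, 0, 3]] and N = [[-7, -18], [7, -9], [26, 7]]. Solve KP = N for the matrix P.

P = [[-4, -5], [3, 3], [2, -6]]

Since K multiplies P on the left, P = K⁻¹N.
det K = 4; the adjugate gives K⁻¹ = [[3/4, -3/4, 1/4], [-5/2, 7/2, -3/2], [5/4, -5/4, 3/4]].
P = K⁻¹N = [[3/4, -3/4, 1/4], [-5/2, 7/2, -3/2], [5/4, -5/4, 3/4]] · [[-7, -18], [7, -9], [26, 7]] = [[-4, -5], [3, 3], [2, -6]].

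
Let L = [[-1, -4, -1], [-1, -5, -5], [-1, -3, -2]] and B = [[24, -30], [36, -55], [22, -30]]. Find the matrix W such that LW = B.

W = [[-6, 5], [-4, 5], [-2, 5]]

Left-multiplying both sides by L⁻¹ gives W = L⁻¹B.
det L = -5; the adjugate gives L⁻¹ = [[1, 1, -3], [-3/5, -1/5, 4/5], [2/5, -1/5, -1/5]].
W = L⁻¹B = [[1, 1, -3], [-3/5, -1/5, 4/5], [2/5, -1/5, -1/5]] · [[24, -30], [36, -55], [22, -30]] = [[-6, 5], [-4, 5], [-2, 5]].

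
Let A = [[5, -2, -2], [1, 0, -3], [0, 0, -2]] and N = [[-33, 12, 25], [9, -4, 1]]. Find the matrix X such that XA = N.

A is on the right of X, so right-multiply by A⁻¹: X = NA⁻¹.
A has determinant -4; A⁻¹ = [[0, 1, -3/2], [-1/2, 5/2, -13/4], [0, 0, -1/2]].
X = NA⁻¹ = [[-33, 12, 25], [9, -4, 1]] · [[0, 1, -3/2], [-1/2, 5/2, -13/4], [0, 0, -1/2]] = [[-6, -3, -2], [2, -1, -1]].

X = [[-6, -3, -2], [2, -1, -1]]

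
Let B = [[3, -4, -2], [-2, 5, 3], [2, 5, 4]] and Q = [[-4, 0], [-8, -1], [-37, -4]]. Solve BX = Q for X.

X = [[-6, -2], [-1, -4], [-5, 5]]

B is on the left of X, so left-multiply by B⁻¹: X = B⁻¹Q.
det B = -1, so B⁻¹ = [[-5, -6, 2], [-14, -16, 5], [20, 23, -7]].
X = B⁻¹Q = [[-5, -6, 2], [-14, -16, 5], [20, 23, -7]] · [[-4, 0], [-8, -1], [-37, -4]] = [[-6, -2], [-1, -4], [-5, 5]].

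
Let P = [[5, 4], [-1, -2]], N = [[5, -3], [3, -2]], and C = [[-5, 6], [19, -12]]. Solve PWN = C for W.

W = P⁻¹CN⁻¹ (apply P⁻¹ on the left and N⁻¹ on the right).
P has determinant -6; P⁻¹ = [[1/3, 2/3], [-1/6, -5/6]].
det N = -1, so N⁻¹ = [[2, -3], [3, -5]].
P⁻¹C = [[11, -6], [-15, 9]].
W = (P⁻¹C)N⁻¹ = [[4, -3], [-3, 0]].

W = [[4, -3], [-3, 0]]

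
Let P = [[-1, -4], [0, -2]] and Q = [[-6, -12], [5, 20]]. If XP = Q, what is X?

X = [[6, -6], [-5, 0]]

Right-multiplying both sides by P⁻¹ gives X = QP⁻¹.
P has determinant 2; P⁻¹ = [[-1, 2], [0, -1/2]].
X = QP⁻¹ = [[-6, -12], [5, 20]] · [[-1, 2], [0, -1/2]] = [[6, -6], [-5, 0]].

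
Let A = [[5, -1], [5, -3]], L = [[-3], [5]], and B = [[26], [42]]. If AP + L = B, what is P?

AP = B − L = [[29], [37]].
A is on the left of P, so left-multiply by A⁻¹: P = A⁻¹(B − L).
det A = -10; the adjugate gives A⁻¹ = [[3/10, -1/10], [1/2, -1/2]].
P = A⁻¹(B − L) = [[5], [-4]].

P = [[5], [-4]]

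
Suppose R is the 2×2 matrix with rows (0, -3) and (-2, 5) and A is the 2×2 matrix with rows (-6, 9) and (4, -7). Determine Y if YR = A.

Y = [[2, 3], [-1, -2]]

Right-multiplying both sides by R⁻¹ gives Y = AR⁻¹.
det R = -6, so R⁻¹ = [[-5/6, -1/2], [-1/3, 0]].
Y = AR⁻¹ = [[-6, 9], [4, -7]] · [[-5/6, -1/2], [-1/3, 0]] = [[2, 3], [-1, -2]].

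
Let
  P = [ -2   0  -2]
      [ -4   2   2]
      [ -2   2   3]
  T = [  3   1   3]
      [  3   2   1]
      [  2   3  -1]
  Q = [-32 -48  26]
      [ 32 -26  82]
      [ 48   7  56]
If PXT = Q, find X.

X = [[-4, 2, 3], [5, -3, -3], [-1, 5, 2]]

X = P⁻¹QT⁻¹ (apply P⁻¹ on the left and T⁻¹ on the right).
det P = 4, so P⁻¹ = [[1/2, -1, 1], [2, -5/2, 3], [-1, 1, -1]].
det T = 5; the adjugate gives T⁻¹ = [[-1, 2, -1], [1, -9/5, 6/5], [1, -7/5, 3/5]].
P⁻¹Q = [[0, 9, -13], [0, -10, 15], [16, 15, 0]].
X = (P⁻¹Q)T⁻¹ = [[-4, 2, 3], [5, -3, -3], [-1, 5, 2]].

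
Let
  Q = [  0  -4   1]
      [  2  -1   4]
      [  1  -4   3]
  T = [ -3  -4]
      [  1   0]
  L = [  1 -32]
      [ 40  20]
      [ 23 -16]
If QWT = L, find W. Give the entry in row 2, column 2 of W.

W = Q⁻¹LT⁻¹ (apply Q⁻¹ on the left and T⁻¹ on the right).
det Q = 1, so Q⁻¹ = [[13, 8, -15], [-2, -1, 2], [-7, -4, 8]].
det T = 4, so T⁻¹ = [[0, 1], [-1/4, -3/4]].
Q⁻¹L = [[-12, -16], [4, 12], [17, 16]].
W = (Q⁻¹L)T⁻¹ = [[4, 0], [-3, -5], [-4, 5]].

-5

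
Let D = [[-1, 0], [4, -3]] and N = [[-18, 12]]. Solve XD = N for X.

D is on the right of X, so right-multiply by D⁻¹: X = ND⁻¹.
det D = 3; the adjugate gives D⁻¹ = [[-1, 0], [-4/3, -1/3]].
X = ND⁻¹ = [[-18, 12]] · [[-1, 0], [-4/3, -1/3]] = [[2, -4]].

X = [[2, -4]]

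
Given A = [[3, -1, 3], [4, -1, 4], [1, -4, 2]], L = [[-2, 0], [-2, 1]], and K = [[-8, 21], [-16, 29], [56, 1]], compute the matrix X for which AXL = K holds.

X = A⁻¹KL⁻¹ (apply A⁻¹ on the left and L⁻¹ on the right).
det A = 1; the adjugate gives A⁻¹ = [[14, -10, -1], [-4, 3, 0], [-15, 11, 1]].
L has determinant -2; L⁻¹ = [[-1/2, 0], [-1, 1]].
A⁻¹K = [[-8, 3], [-16, 3], [0, 5]].
X = (A⁻¹K)L⁻¹ = [[1, 3], [5, 3], [-5, 5]].

X = [[1, 3], [5, 3], [-5, 5]]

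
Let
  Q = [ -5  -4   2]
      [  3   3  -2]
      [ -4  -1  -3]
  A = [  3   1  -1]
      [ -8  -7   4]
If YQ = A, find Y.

Y = [[-5, -6, 1], [1, -1, 0]]

Q is on the right of Y, so right-multiply by Q⁻¹: Y = AQ⁻¹.
det Q = 5, so Q⁻¹ = [[-11/5, -14/5, 2/5], [17/5, 23/5, -4/5], [9/5, 11/5, -3/5]].
Y = AQ⁻¹ = [[3, 1, -1], [-8, -7, 4]] · [[-11/5, -14/5, 2/5], [17/5, 23/5, -4/5], [9/5, 11/5, -3/5]] = [[-5, -6, 1], [1, -1, 0]].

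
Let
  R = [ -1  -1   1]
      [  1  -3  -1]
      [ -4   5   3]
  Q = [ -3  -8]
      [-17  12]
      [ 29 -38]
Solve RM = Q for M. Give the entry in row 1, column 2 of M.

6

Since R multiplies M on the left, M = R⁻¹Q.
R has determinant -4; R⁻¹ = [[1, -2, -1], [-1/4, -1/4, 0], [7/4, -9/4, -1]].
M = R⁻¹Q = [[1, -2, -1], [-1/4, -1/4, 0], [7/4, -9/4, -1]] · [[-3, -8], [-17, 12], [29, -38]] = [[2, 6], [5, -1], [4, -3]].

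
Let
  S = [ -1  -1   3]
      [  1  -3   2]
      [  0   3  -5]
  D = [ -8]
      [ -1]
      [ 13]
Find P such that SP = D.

P = [[-3], [-4], [-5]]

Left-multiplying both sides by S⁻¹ gives P = S⁻¹D.
det S = -5; the adjugate gives S⁻¹ = [[-9/5, -4/5, -7/5], [-1, -1, -1], [-3/5, -3/5, -4/5]].
P = S⁻¹D = [[-9/5, -4/5, -7/5], [-1, -1, -1], [-3/5, -3/5, -4/5]] · [[-8], [-1], [13]] = [[-3], [-4], [-5]].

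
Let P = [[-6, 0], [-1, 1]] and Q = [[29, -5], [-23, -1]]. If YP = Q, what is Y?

Right-multiplying both sides by P⁻¹ gives Y = QP⁻¹.
det P = -6, so P⁻¹ = [[-1/6, 0], [-1/6, 1]].
Y = QP⁻¹ = [[29, -5], [-23, -1]] · [[-1/6, 0], [-1/6, 1]] = [[-4, -5], [4, -1]].

Y = [[-4, -5], [4, -1]]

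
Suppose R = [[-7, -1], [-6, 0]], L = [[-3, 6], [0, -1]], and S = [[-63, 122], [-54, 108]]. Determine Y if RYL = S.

Y = [[-3, 0], [0, -4]]

Left-multiply by R⁻¹ and right-multiply by L⁻¹: Y = R⁻¹SL⁻¹.
R has determinant -6; R⁻¹ = [[0, -1/6], [-1, 7/6]].
L has determinant 3; L⁻¹ = [[-1/3, -2], [0, -1]].
R⁻¹S = [[9, -18], [0, 4]].
Y = (R⁻¹S)L⁻¹ = [[-3, 0], [0, -4]].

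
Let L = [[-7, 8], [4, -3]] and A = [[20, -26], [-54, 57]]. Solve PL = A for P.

P = [[-4, -2], [6, -3]]

Right-multiplying both sides by L⁻¹ gives P = AL⁻¹.
det L = -11; the adjugate gives L⁻¹ = [[3/11, 8/11], [4/11, 7/11]].
P = AL⁻¹ = [[20, -26], [-54, 57]] · [[3/11, 8/11], [4/11, 7/11]] = [[-4, -2], [6, -3]].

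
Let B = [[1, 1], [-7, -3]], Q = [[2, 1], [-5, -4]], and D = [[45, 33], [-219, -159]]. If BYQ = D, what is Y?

Y = [[3, -3], [2, -4]]

Y = B⁻¹DQ⁻¹ (apply B⁻¹ on the left and Q⁻¹ on the right).
B has determinant 4; B⁻¹ = [[-3/4, -1/4], [7/4, 1/4]].
Q has determinant -3; Q⁻¹ = [[4/3, 1/3], [-5/3, -2/3]].
B⁻¹D = [[21, 15], [24, 18]].
Y = (B⁻¹D)Q⁻¹ = [[3, -3], [2, -4]].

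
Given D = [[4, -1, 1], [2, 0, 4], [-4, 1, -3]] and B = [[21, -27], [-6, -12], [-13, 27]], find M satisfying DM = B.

D is on the left of M, so left-multiply by D⁻¹: M = D⁻¹B.
D has determinant -4; D⁻¹ = [[1, 1/2, 1], [5/2, 2, 7/2], [-1/2, 0, -1/2]].
M = D⁻¹B = [[1, 1/2, 1], [5/2, 2, 7/2], [-1/2, 0, -1/2]] · [[21, -27], [-6, -12], [-13, 27]] = [[5, -6], [-5, 3], [-4, 0]].

M = [[5, -6], [-5, 3], [-4, 0]]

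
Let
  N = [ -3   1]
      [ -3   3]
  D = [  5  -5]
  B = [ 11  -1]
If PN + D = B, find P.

PN = B − D = [[6, 4]].
Right-multiplying both sides by N⁻¹ gives P = (B − D)N⁻¹.
det N = -6; the adjugate gives N⁻¹ = [[-1/2, 1/6], [-1/2, 1/2]].
P = (B − D)N⁻¹ = [[-5, 3]].

P = [[-5, 3]]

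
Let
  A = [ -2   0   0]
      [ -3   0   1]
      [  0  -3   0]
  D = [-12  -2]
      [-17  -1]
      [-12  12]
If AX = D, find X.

X = [[6, 1], [4, -4], [1, 2]]

Left-multiplying both sides by A⁻¹ gives X = A⁻¹D.
det A = -6, so A⁻¹ = [[-1/2, 0, 0], [0, 0, -1/3], [-3/2, 1, 0]].
X = A⁻¹D = [[-1/2, 0, 0], [0, 0, -1/3], [-3/2, 1, 0]] · [[-12, -2], [-17, -1], [-12, 12]] = [[6, 1], [4, -4], [1, 2]].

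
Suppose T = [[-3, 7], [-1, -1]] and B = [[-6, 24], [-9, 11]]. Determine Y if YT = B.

Since T sits to the right of Y, Y = BT⁻¹.
T has determinant 10; T⁻¹ = [[-1/10, -7/10], [1/10, -3/10]].
Y = BT⁻¹ = [[-6, 24], [-9, 11]] · [[-1/10, -7/10], [1/10, -3/10]] = [[3, -3], [2, 3]].

Y = [[3, -3], [2, 3]]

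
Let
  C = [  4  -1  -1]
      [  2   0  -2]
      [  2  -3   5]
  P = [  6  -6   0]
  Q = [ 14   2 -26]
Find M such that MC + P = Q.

M = [[1, 5, -3]]

MC = Q − P = [[8, 8, -26]].
C is on the right of M, so right-multiply by C⁻¹: M = (Q − P)C⁻¹.
det C = -4; the adjugate gives C⁻¹ = [[3/2, -2, -1/2], [7/2, -11/2, -3/2], [3/2, -5/2, -1/2]].
M = (Q − P)C⁻¹ = [[1, 5, -3]].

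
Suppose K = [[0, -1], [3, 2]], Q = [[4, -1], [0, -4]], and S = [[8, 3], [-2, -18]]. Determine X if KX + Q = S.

X = [[2, -2], [-4, -4]]

KX = S − Q = [[4, 4], [-2, -14]].
Left-multiplying both sides by K⁻¹ gives X = K⁻¹(S − Q).
K has determinant 3; K⁻¹ = [[2/3, 1/3], [-1, 0]].
X = K⁻¹(S − Q) = [[2, -2], [-4, -4]].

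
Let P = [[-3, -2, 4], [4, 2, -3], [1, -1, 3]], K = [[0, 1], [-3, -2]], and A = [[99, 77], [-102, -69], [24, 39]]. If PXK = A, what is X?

X = [[5, 5], [-3, 1], [5, -4]]

Isolating X: multiply by P⁻¹ from the left and K⁻¹ from the right, so X = P⁻¹AK⁻¹.
P has determinant -3; P⁻¹ = [[-1, -2/3, 2/3], [5, 13/3, -7/3], [2, 5/3, -2/3]].
K has determinant 3; K⁻¹ = [[-2/3, -1/3], [1, 0]].
P⁻¹A = [[-15, -5], [-3, -5], [12, 13]].
X = (P⁻¹A)K⁻¹ = [[5, 5], [-3, 1], [5, -4]].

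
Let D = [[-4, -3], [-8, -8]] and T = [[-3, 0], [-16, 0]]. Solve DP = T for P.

Since D multiplies P on the left, P = D⁻¹T.
D has determinant 8; D⁻¹ = [[-1, 3/8], [1, -1/2]].
P = D⁻¹T = [[-1, 3/8], [1, -1/2]] · [[-3, 0], [-16, 0]] = [[-3, 0], [5, 0]].

P = [[-3, 0], [5, 0]]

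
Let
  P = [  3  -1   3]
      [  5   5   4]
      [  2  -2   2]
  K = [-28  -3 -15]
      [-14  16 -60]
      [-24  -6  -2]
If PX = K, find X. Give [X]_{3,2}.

P is on the left of X, so left-multiply by P⁻¹: X = P⁻¹K.
det P = -4; the adjugate gives P⁻¹ = [[-9/2, 1, 19/4], [1/2, 0, -3/4], [5, -1, -5]].
X = P⁻¹K = [[-9/2, 1, 19/4], [1/2, 0, -3/4], [5, -1, -5]] · [[-28, -3, -15], [-14, 16, -60], [-24, -6, -2]] = [[-2, 1, -2], [4, 3, -6], [-6, -1, -5]].

-1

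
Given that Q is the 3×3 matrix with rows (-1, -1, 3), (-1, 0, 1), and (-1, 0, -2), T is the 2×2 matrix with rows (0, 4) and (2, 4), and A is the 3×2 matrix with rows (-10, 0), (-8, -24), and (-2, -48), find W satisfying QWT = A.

Isolating W: multiply by Q⁻¹ from the left and T⁻¹ from the right, so W = Q⁻¹AT⁻¹.
Q has determinant 3; Q⁻¹ = [[0, -2/3, -1/3], [-1, 5/3, -2/3], [0, 1/3, -1/3]].
T has determinant -8; T⁻¹ = [[-1/2, 1/2], [1/4, 0]].
Q⁻¹A = [[6, 32], [-2, -8], [-2, 8]].
W = (Q⁻¹A)T⁻¹ = [[5, 3], [-1, -1], [3, -1]].

W = [[5, 3], [-1, -1], [3, -1]]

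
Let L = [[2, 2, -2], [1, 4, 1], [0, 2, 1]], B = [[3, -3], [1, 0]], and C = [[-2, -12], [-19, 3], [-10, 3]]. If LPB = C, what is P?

P = [[-2, 1], [1, -5], [-3, 3]]

Left-multiply by L⁻¹ and right-multiply by B⁻¹: P = L⁻¹CB⁻¹.
L has determinant -2; L⁻¹ = [[-1, 3, -5], [1/2, -1, 2], [-1, 2, -3]].
det B = 3; the adjugate gives B⁻¹ = [[0, 1], [-1/3, 1]].
L⁻¹C = [[-5, 6], [-2, -3], [-6, 9]].
P = (L⁻¹C)B⁻¹ = [[-2, 1], [1, -5], [-3, 3]].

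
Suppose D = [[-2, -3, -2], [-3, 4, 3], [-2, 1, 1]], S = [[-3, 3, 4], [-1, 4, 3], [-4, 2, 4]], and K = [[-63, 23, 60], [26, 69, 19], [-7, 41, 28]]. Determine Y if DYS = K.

Y = [[-1, -3, -1], [-1, 2, -4], [-4, 4, 3]]

Isolating Y: multiply by D⁻¹ from the left and S⁻¹ from the right, so Y = D⁻¹KS⁻¹.
det D = -3, so D⁻¹ = [[-1/3, -1/3, 1/3], [1, 2, -4], [-5/3, -8/3, 17/3]].
S has determinant 2; S⁻¹ = [[5, -2, -7/2], [-4, 2, 5/2], [7, -3, -9/2]].
D⁻¹K = [[10, -17, -17], [17, -3, -14], [-4, 10, 8]].
Y = (D⁻¹K)S⁻¹ = [[-1, -3, -1], [-1, 2, -4], [-4, 4, 3]].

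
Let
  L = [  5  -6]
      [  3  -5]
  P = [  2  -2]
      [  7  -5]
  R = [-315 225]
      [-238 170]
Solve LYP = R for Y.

Y = [[0, -3], [0, 5]]

Left-multiply by L⁻¹ and right-multiply by P⁻¹: Y = L⁻¹RP⁻¹.
L has determinant -7; L⁻¹ = [[5/7, -6/7], [3/7, -5/7]].
det P = 4, so P⁻¹ = [[-5/4, 1/2], [-7/4, 1/2]].
L⁻¹R = [[-21, 15], [35, -25]].
Y = (L⁻¹R)P⁻¹ = [[0, -3], [0, 5]].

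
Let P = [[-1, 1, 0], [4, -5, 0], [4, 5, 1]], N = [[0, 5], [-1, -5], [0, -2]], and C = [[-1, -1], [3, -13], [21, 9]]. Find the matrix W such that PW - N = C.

W = [[3, -2], [2, 2], [-1, 5]]

PW = C + N = [[-1, 4], [2, -18], [21, 7]].
Since P multiplies W on the left, W = P⁻¹(C + N).
det P = 1, so P⁻¹ = [[-5, -1, 0], [-4, -1, 0], [40, 9, 1]].
W = P⁻¹(C + N) = [[3, -2], [2, 2], [-1, 5]].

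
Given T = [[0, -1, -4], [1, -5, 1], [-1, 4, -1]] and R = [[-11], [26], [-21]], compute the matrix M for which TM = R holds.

Left-multiplying both sides by T⁻¹ gives M = T⁻¹R.
det T = 4, so T⁻¹ = [[1/4, -17/4, -21/4], [0, -1, -1], [-1/4, 1/4, 1/4]].
M = T⁻¹R = [[1/4, -17/4, -21/4], [0, -1, -1], [-1/4, 1/4, 1/4]] · [[-11], [26], [-21]] = [[-3], [-5], [4]].

M = [[-3], [-5], [4]]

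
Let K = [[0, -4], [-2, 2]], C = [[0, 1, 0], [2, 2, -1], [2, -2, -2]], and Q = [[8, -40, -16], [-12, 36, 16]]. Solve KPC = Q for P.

Isolating P: multiply by K⁻¹ from the left and C⁻¹ from the right, so P = K⁻¹QC⁻¹.
K has determinant -8; K⁻¹ = [[-1/4, -1/2], [-1/4, 0]].
det C = 2; the adjugate gives C⁻¹ = [[-3, 1, -1/2], [1, 0, 0], [-4, 1, -1]].
K⁻¹Q = [[4, -8, -4], [-2, 10, 4]].
P = (K⁻¹Q)C⁻¹ = [[-4, 0, 2], [0, 2, -3]].

P = [[-4, 0, 2], [0, 2, -3]]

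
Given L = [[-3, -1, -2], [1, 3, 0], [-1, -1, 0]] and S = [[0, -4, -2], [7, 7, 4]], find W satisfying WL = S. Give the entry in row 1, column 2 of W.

-3

Right-multiplying both sides by L⁻¹ gives W = SL⁻¹.
L has determinant -4; L⁻¹ = [[0, -1/2, -3/2], [0, 1/2, 1/2], [-1/2, 1/2, 2]].
W = SL⁻¹ = [[0, -4, -2], [7, 7, 4]] · [[0, -1/2, -3/2], [0, 1/2, 1/2], [-1/2, 1/2, 2]] = [[1, -3, -6], [-2, 2, 1]].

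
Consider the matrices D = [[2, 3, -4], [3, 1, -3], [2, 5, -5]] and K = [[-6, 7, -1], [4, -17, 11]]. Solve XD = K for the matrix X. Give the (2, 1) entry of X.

-6

D is on the right of X, so right-multiply by D⁻¹: X = KD⁻¹.
det D = -5; the adjugate gives D⁻¹ = [[-2, 1, 1], [-9/5, 2/5, 6/5], [-13/5, 4/5, 7/5]].
X = KD⁻¹ = [[-6, 7, -1], [4, -17, 11]] · [[-2, 1, 1], [-9/5, 2/5, 6/5], [-13/5, 4/5, 7/5]] = [[2, -4, 1], [-6, 6, -1]].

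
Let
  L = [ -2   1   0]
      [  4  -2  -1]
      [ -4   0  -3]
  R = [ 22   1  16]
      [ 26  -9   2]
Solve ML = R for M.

L is on the right of M, so right-multiply by L⁻¹: M = RL⁻¹.
L has determinant 4; L⁻¹ = [[3/2, 3/4, -1/4], [4, 3/2, -1/2], [-2, -1, 0]].
M = RL⁻¹ = [[22, 1, 16], [26, -9, 2]] · [[3/2, 3/4, -1/4], [4, 3/2, -1/2], [-2, -1, 0]] = [[5, 2, -6], [-1, 4, -2]].

M = [[5, 2, -6], [-1, 4, -2]]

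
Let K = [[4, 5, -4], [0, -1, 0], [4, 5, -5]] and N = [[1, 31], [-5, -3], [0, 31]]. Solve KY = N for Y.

K is on the left of Y, so left-multiply by K⁻¹: Y = K⁻¹N.
K has determinant 4; K⁻¹ = [[5/4, 5/4, -1], [0, -1, 0], [1, 0, -1]].
Y = K⁻¹N = [[5/4, 5/4, -1], [0, -1, 0], [1, 0, -1]] · [[1, 31], [-5, -3], [0, 31]] = [[-5, 4], [5, 3], [1, 0]].

Y = [[-5, 4], [5, 3], [1, 0]]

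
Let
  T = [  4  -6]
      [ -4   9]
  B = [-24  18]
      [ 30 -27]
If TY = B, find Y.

Since T multiplies Y on the left, Y = T⁻¹B.
T has determinant 12; T⁻¹ = [[3/4, 1/2], [1/3, 1/3]].
Y = T⁻¹B = [[3/4, 1/2], [1/3, 1/3]] · [[-24, 18], [30, -27]] = [[-3, 0], [2, -3]].

Y = [[-3, 0], [2, -3]]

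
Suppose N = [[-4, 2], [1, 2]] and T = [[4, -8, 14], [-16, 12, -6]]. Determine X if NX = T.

X = [[-4, 4, -4], [-6, 4, -1]]

Since N multiplies X on the left, X = N⁻¹T.
det N = -10; the adjugate gives N⁻¹ = [[-1/5, 1/5], [1/10, 2/5]].
X = N⁻¹T = [[-1/5, 1/5], [1/10, 2/5]] · [[4, -8, 14], [-16, 12, -6]] = [[-4, 4, -4], [-6, 4, -1]].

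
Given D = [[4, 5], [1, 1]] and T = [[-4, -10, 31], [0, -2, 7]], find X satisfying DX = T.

X = [[4, 0, 4], [-4, -2, 3]]

Since D multiplies X on the left, X = D⁻¹T.
det D = -1; the adjugate gives D⁻¹ = [[-1, 5], [1, -4]].
X = D⁻¹T = [[-1, 5], [1, -4]] · [[-4, -10, 31], [0, -2, 7]] = [[4, 0, 4], [-4, -2, 3]].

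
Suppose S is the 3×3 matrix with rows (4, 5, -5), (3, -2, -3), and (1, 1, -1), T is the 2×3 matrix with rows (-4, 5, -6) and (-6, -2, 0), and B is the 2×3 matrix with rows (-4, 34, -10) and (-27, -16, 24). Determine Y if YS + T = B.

YS = B − T = [[0, 29, -4], [-21, -14, 24]].
Since S sits to the right of Y, Y = (B − T)S⁻¹.
det S = -5; the adjugate gives S⁻¹ = [[-1, 0, 5], [0, -1/5, 3/5], [-1, -1/5, 23/5]].
Y = (B − T)S⁻¹ = [[4, -5, -1], [-3, -2, -3]].

Y = [[4, -5, -1], [-3, -2, -3]]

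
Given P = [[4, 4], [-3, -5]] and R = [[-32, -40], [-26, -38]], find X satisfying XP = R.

Since P sits to the right of X, X = RP⁻¹.
det P = -8; the adjugate gives P⁻¹ = [[5/8, 1/2], [-3/8, -1/2]].
X = RP⁻¹ = [[-32, -40], [-26, -38]] · [[5/8, 1/2], [-3/8, -1/2]] = [[-5, 4], [-2, 6]].

X = [[-5, 4], [-2, 6]]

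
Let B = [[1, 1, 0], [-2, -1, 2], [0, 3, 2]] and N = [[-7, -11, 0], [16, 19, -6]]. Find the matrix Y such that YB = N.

Y = [[-3, 2, -2], [4, -6, 3]]

Since B sits to the right of Y, Y = NB⁻¹.
B has determinant -4; B⁻¹ = [[2, 1/2, -1/2], [-1, -1/2, 1/2], [3/2, 3/4, -1/4]].
Y = NB⁻¹ = [[-7, -11, 0], [16, 19, -6]] · [[2, 1/2, -1/2], [-1, -1/2, 1/2], [3/2, 3/4, -1/4]] = [[-3, 2, -2], [4, -6, 3]].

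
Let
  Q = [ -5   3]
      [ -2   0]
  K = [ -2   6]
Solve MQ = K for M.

M = [[2, -4]]

Since Q sits to the right of M, M = KQ⁻¹.
det Q = 6; the adjugate gives Q⁻¹ = [[0, -1/2], [1/3, -5/6]].
M = KQ⁻¹ = [[-2, 6]] · [[0, -1/2], [1/3, -5/6]] = [[2, -4]].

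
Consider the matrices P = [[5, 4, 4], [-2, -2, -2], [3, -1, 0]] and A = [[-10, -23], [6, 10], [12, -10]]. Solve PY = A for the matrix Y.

P is on the left of Y, so left-multiply by P⁻¹: Y = P⁻¹A.
det P = -2, so P⁻¹ = [[1, 2, 0], [3, 6, -1], [-4, -17/2, 1]].
Y = P⁻¹A = [[1, 2, 0], [3, 6, -1], [-4, -17/2, 1]] · [[-10, -23], [6, 10], [12, -10]] = [[2, -3], [-6, 1], [1, -3]].

Y = [[2, -3], [-6, 1], [1, -3]]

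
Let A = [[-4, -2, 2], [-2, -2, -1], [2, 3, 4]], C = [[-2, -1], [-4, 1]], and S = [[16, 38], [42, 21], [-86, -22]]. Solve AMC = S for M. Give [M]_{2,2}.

M = A⁻¹SC⁻¹ (apply A⁻¹ on the left and C⁻¹ on the right).
det A = 4, so A⁻¹ = [[-5/4, 7/2, 3/2], [3/2, -5, -2], [-1/2, 2, 1]].
C has determinant -6; C⁻¹ = [[-1/6, -1/6], [-2/3, 1/3]].
A⁻¹S = [[-2, -7], [-14, -4], [-10, 1]].
M = (A⁻¹S)C⁻¹ = [[5, -2], [5, 1], [1, 2]].

1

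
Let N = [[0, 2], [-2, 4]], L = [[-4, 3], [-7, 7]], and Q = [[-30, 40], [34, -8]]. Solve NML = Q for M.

M = [[3, 5], [-5, 5]]

Isolating M: multiply by N⁻¹ from the left and L⁻¹ from the right, so M = N⁻¹QL⁻¹.
det N = 4, so N⁻¹ = [[1, -1/2], [1/2, 0]].
det L = -7; the adjugate gives L⁻¹ = [[-1, 3/7], [-1, 4/7]].
N⁻¹Q = [[-47, 44], [-15, 20]].
M = (N⁻¹Q)L⁻¹ = [[3, 5], [-5, 5]].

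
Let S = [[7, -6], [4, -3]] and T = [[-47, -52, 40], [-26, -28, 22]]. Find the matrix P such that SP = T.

P = [[-5, -4, 4], [2, 4, -2]]

Since S multiplies P on the left, P = S⁻¹T.
det S = 3, so S⁻¹ = [[-1, 2], [-4/3, 7/3]].
P = S⁻¹T = [[-1, 2], [-4/3, 7/3]] · [[-47, -52, 40], [-26, -28, 22]] = [[-5, -4, 4], [2, 4, -2]].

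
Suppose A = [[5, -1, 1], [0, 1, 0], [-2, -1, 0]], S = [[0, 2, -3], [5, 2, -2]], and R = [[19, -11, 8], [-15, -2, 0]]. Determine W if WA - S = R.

WA = R + S = [[19, -9, 5], [-10, 0, -2]].
Right-multiplying both sides by A⁻¹ gives W = (R + S)A⁻¹.
det A = 2, so A⁻¹ = [[0, -1/2, -1/2], [0, 1, 0], [1, 7/2, 5/2]].
W = (R + S)A⁻¹ = [[5, -1, 3], [-2, -2, 0]].

W = [[5, -1, 3], [-2, -2, 0]]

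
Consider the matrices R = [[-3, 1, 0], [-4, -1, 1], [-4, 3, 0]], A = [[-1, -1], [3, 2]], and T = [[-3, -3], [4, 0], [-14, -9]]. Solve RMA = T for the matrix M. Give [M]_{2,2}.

-3

M = R⁻¹TA⁻¹ (apply R⁻¹ on the left and A⁻¹ on the right).
det R = 5, so R⁻¹ = [[-3/5, 0, 1/5], [-4/5, 0, 3/5], [-16/5, 1, 7/5]].
A has determinant 1; A⁻¹ = [[2, 1], [-3, -1]].
R⁻¹T = [[-1, 0], [-6, -3], [-6, -3]].
M = (R⁻¹T)A⁻¹ = [[-2, -1], [-3, -3], [-3, -3]].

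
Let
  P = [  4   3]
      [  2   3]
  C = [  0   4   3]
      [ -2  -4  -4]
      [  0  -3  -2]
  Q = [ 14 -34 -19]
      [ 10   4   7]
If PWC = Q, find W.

W = [[-5, -1, 1], [1, -1, -2]]

Isolating W: multiply by P⁻¹ from the left and C⁻¹ from the right, so W = P⁻¹QC⁻¹.
det P = 6; the adjugate gives P⁻¹ = [[1/2, -1/2], [-1/3, 2/3]].
det C = 2, so C⁻¹ = [[-2, -1/2, -2], [-2, 0, -3], [3, 0, 4]].
P⁻¹Q = [[2, -19, -13], [2, 14, 11]].
W = (P⁻¹Q)C⁻¹ = [[-5, -1, 1], [1, -1, -2]].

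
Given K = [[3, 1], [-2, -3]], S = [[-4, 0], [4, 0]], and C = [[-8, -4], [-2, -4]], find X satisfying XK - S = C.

XK = C + S = [[-12, -4], [2, -4]].
K is on the right of X, so right-multiply by K⁻¹: X = (C + S)K⁻¹.
K has determinant -7; K⁻¹ = [[3/7, 1/7], [-2/7, -3/7]].
X = (C + S)K⁻¹ = [[-4, 0], [2, 2]].

X = [[-4, 0], [2, 2]]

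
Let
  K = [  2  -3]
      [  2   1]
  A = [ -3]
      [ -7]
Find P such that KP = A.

P = [[-3], [-1]]

Since K multiplies P on the left, P = K⁻¹A.
det K = 8; the adjugate gives K⁻¹ = [[1/8, 3/8], [-1/4, 1/4]].
P = K⁻¹A = [[1/8, 3/8], [-1/4, 1/4]] · [[-3], [-7]] = [[-3], [-1]].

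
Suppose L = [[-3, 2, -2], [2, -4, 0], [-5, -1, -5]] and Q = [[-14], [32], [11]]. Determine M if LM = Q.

M = [[4], [-6], [-5]]

L is on the left of M, so left-multiply by L⁻¹: M = L⁻¹Q.
L has determinant 4; L⁻¹ = [[5, 3, -2], [5/2, 5/4, -1], [-11/2, -13/4, 2]].
M = L⁻¹Q = [[5, 3, -2], [5/2, 5/4, -1], [-11/2, -13/4, 2]] · [[-14], [32], [11]] = [[4], [-6], [-5]].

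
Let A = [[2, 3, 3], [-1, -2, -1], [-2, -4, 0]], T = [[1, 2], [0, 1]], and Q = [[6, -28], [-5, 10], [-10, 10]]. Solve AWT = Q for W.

W = [[-3, -5], [4, -5], [0, -5]]

Isolating W: multiply by A⁻¹ from the left and T⁻¹ from the right, so W = A⁻¹QT⁻¹.
A has determinant -2; A⁻¹ = [[2, 6, -3/2], [-1, -3, 1/2], [0, -1, 1/2]].
T has determinant 1; T⁻¹ = [[1, -2], [0, 1]].
A⁻¹Q = [[-3, -11], [4, 3], [0, -5]].
W = (A⁻¹Q)T⁻¹ = [[-3, -5], [4, -5], [0, -5]].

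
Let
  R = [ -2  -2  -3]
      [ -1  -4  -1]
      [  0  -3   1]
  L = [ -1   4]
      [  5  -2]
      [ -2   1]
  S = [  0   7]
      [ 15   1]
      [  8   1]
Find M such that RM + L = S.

M = [[1, 4], [-3, -1], [1, -3]]

RM = S − L = [[1, 3], [10, 3], [10, 0]].
Since R multiplies M on the left, M = R⁻¹(S − L).
det R = 3; the adjugate gives R⁻¹ = [[-7/3, 11/3, -10/3], [1/3, -2/3, 1/3], [1, -2, 2]].
M = R⁻¹(S − L) = [[1, 4], [-3, -1], [1, -3]].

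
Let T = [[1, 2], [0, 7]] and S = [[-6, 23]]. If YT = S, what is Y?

Since T sits to the right of Y, Y = ST⁻¹.
T has determinant 7; T⁻¹ = [[1, -2/7], [0, 1/7]].
Y = ST⁻¹ = [[-6, 23]] · [[1, -2/7], [0, 1/7]] = [[-6, 5]].

Y = [[-6, 5]]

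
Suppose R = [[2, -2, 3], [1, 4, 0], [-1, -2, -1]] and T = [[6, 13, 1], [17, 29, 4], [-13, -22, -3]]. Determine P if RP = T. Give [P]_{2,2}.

Since R multiplies P on the left, P = R⁻¹T.
det R = -4, so R⁻¹ = [[1, 2, 3], [-1/4, -1/4, -3/4], [-1/2, -3/2, -5/2]].
P = R⁻¹T = [[1, 2, 3], [-1/4, -1/4, -3/4], [-1/2, -3/2, -5/2]] · [[6, 13, 1], [17, 29, 4], [-13, -22, -3]] = [[1, 5, 0], [4, 6, 1], [4, 5, 1]].

6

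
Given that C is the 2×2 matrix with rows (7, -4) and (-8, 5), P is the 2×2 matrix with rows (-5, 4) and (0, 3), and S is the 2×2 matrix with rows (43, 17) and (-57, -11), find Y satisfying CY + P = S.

Y = [[4, 3], [-5, 2]]

CY = S − P = [[48, 13], [-57, -14]].
C is on the left of Y, so left-multiply by C⁻¹: Y = C⁻¹(S − P).
C has determinant 3; C⁻¹ = [[5/3, 4/3], [8/3, 7/3]].
Y = C⁻¹(S − P) = [[4, 3], [-5, 2]].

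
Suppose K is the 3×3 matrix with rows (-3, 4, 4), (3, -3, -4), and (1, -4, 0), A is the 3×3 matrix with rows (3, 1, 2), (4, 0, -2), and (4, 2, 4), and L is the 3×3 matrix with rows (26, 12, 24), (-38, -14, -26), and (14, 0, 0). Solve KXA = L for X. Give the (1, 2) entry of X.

X = K⁻¹LA⁻¹ (apply K⁻¹ on the left and A⁻¹ on the right).
K has determinant -4; K⁻¹ = [[4, 4, 1], [1, 1, 0], [9/4, 2, 3/4]].
A has determinant 4; A⁻¹ = [[1, 0, -1/2], [-6, 1, 7/2], [2, -1/2, -1]].
K⁻¹L = [[-34, -8, -8], [-12, -2, -2], [-7, -1, 2]].
X = (K⁻¹L)A⁻¹ = [[-2, -4, -3], [-4, -1, 1], [3, -2, -2]].

-4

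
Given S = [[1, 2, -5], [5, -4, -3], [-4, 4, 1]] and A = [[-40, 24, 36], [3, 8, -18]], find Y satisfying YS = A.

Y = [[-4, -4, 4], [4, -1, -1]]

Right-multiplying both sides by S⁻¹ gives Y = AS⁻¹.
det S = 2, so S⁻¹ = [[4, -11, -13], [7/2, -19/2, -11], [2, -6, -7]].
Y = AS⁻¹ = [[-40, 24, 36], [3, 8, -18]] · [[4, -11, -13], [7/2, -19/2, -11], [2, -6, -7]] = [[-4, -4, 4], [4, -1, -1]].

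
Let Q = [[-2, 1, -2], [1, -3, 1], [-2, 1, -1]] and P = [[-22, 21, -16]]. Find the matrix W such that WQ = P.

W = [[3, -4, 6]]

Since Q sits to the right of W, W = PQ⁻¹.
det Q = 5; the adjugate gives Q⁻¹ = [[2/5, -1/5, -1], [-1/5, -2/5, 0], [-1, 0, 1]].
W = PQ⁻¹ = [[-22, 21, -16]] · [[2/5, -1/5, -1], [-1/5, -2/5, 0], [-1, 0, 1]] = [[3, -4, 6]].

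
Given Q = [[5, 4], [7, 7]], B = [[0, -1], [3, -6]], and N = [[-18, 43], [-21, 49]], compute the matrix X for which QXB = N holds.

X = [[-3, -2], [2, 1]]

Left-multiply by Q⁻¹ and right-multiply by B⁻¹: X = Q⁻¹NB⁻¹.
det Q = 7; the adjugate gives Q⁻¹ = [[1, -4/7], [-1, 5/7]].
det B = 3; the adjugate gives B⁻¹ = [[-2, 1/3], [-1, 0]].
Q⁻¹N = [[-6, 15], [3, -8]].
X = (Q⁻¹N)B⁻¹ = [[-3, -2], [2, 1]].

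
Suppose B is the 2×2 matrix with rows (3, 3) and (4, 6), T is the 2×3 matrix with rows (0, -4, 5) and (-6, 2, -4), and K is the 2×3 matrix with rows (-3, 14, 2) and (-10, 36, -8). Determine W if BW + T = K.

W = [[-1, 1, -1], [0, 5, 0]]

BW = K − T = [[-3, 18, -3], [-4, 34, -4]].
Left-multiplying both sides by B⁻¹ gives W = B⁻¹(K − T).
det B = 6; the adjugate gives B⁻¹ = [[1, -1/2], [-2/3, 1/2]].
W = B⁻¹(K − T) = [[-1, 1, -1], [0, 5, 0]].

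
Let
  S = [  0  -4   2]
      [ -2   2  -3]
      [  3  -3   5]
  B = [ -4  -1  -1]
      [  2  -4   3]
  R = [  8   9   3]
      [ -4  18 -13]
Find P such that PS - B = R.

PS = R + B = [[4, 8, 2], [-2, 14, -10]].
S is on the right of P, so right-multiply by S⁻¹: P = (R + B)S⁻¹.
S has determinant -4; S⁻¹ = [[-1/4, -7/2, -2], [-1/4, 3/2, 1], [0, 3, 2]].
P = (R + B)S⁻¹ = [[-3, 4, 4], [-3, -2, -2]].

P = [[-3, 4, 4], [-3, -2, -2]]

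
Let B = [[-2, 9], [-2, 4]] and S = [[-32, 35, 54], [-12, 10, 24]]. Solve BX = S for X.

Left-multiplying both sides by B⁻¹ gives X = B⁻¹S.
det B = 10, so B⁻¹ = [[2/5, -9/10], [1/5, -1/5]].
X = B⁻¹S = [[2/5, -9/10], [1/5, -1/5]] · [[-32, 35, 54], [-12, 10, 24]] = [[-2, 5, 0], [-4, 5, 6]].

X = [[-2, 5, 0], [-4, 5, 6]]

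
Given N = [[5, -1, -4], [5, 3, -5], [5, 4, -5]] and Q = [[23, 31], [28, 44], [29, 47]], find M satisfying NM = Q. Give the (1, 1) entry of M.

Left-multiplying both sides by N⁻¹ gives M = N⁻¹Q.
N has determinant 5; N⁻¹ = [[1, -21/5, 17/5], [0, -1, 1], [1, -5, 4]].
M = N⁻¹Q = [[1, -21/5, 17/5], [0, -1, 1], [1, -5, 4]] · [[23, 31], [28, 44], [29, 47]] = [[4, 6], [1, 3], [-1, -1]].

4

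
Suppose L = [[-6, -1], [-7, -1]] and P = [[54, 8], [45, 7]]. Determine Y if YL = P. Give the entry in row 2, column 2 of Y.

-3

L is on the right of Y, so right-multiply by L⁻¹: Y = PL⁻¹.
L has determinant -1; L⁻¹ = [[1, -1], [-7, 6]].
Y = PL⁻¹ = [[54, 8], [45, 7]] · [[1, -1], [-7, 6]] = [[-2, -6], [-4, -3]].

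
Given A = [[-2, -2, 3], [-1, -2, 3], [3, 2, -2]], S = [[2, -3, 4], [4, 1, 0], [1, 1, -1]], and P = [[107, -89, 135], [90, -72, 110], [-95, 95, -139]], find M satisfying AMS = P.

M = [[-5, -3, 5], [-2, 2, 3], [5, 5, -1]]

M = A⁻¹PS⁻¹ (apply A⁻¹ on the left and S⁻¹ on the right).
A has determinant 2; A⁻¹ = [[-1, 1, 0], [7/2, -5/2, 3/2], [2, -1, 1]].
S has determinant -2; S⁻¹ = [[1/2, -1/2, 2], [-2, 3, -8], [-3/2, 5/2, -7]].
A⁻¹P = [[-17, 17, -25], [7, 11, -11], [29, -11, 21]].
M = (A⁻¹P)S⁻¹ = [[-5, -3, 5], [-2, 2, 3], [5, 5, -1]].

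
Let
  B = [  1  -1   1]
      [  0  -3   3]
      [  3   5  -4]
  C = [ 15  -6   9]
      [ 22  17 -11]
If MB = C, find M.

M = [[6, 5, 3], [4, 3, 6]]

Since B sits to the right of M, M = CB⁻¹.
det B = -3; the adjugate gives B⁻¹ = [[1, -1/3, 0], [-3, 7/3, 1], [-3, 8/3, 1]].
M = CB⁻¹ = [[15, -6, 9], [22, 17, -11]] · [[1, -1/3, 0], [-3, 7/3, 1], [-3, 8/3, 1]] = [[6, 5, 3], [4, 3, 6]].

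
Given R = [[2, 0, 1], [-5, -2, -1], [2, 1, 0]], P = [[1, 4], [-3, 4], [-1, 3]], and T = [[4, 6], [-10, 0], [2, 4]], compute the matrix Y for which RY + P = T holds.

Y = [[2, 0], [-1, 1], [-1, 2]]

RY = T − P = [[3, 2], [-7, -4], [3, 1]].
R is on the left of Y, so left-multiply by R⁻¹: Y = R⁻¹(T − P).
det R = 1, so R⁻¹ = [[1, 1, 2], [-2, -2, -3], [-1, -2, -4]].
Y = R⁻¹(T − P) = [[2, 0], [-1, 1], [-1, 2]].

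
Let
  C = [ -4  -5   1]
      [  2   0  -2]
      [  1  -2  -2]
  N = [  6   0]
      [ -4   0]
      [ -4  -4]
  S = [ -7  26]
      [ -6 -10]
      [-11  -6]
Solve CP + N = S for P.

P = [[3, -2], [1, -3], [4, 3]]

CP = S − N = [[-13, 26], [-2, -10], [-7, -2]].
Left-multiplying both sides by C⁻¹ gives P = C⁻¹(S − N).
C has determinant 2; C⁻¹ = [[-2, -6, 5], [1, 7/2, -3], [-2, -13/2, 5]].
P = C⁻¹(S − N) = [[3, -2], [1, -3], [4, 3]].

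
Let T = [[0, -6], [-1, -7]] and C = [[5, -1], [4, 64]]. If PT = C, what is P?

P = [[6, -5], [-6, -4]]

Right-multiplying both sides by T⁻¹ gives P = CT⁻¹.
T has determinant -6; T⁻¹ = [[7/6, -1], [-1/6, 0]].
P = CT⁻¹ = [[5, -1], [4, 64]] · [[7/6, -1], [-1/6, 0]] = [[6, -5], [-6, -4]].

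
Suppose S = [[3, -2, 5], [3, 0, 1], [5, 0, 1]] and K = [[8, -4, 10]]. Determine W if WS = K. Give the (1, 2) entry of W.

S is on the right of W, so right-multiply by S⁻¹: W = KS⁻¹.
det S = -4; the adjugate gives S⁻¹ = [[0, -1/2, 1/2], [-1/2, 11/2, -3], [0, 5/2, -3/2]].
W = KS⁻¹ = [[8, -4, 10]] · [[0, -1/2, 1/2], [-1/2, 11/2, -3], [0, 5/2, -3/2]] = [[2, -1, 1]].

-1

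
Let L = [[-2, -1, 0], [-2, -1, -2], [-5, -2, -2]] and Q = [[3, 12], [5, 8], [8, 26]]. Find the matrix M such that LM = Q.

L is on the left of M, so left-multiply by L⁻¹: M = L⁻¹Q.
det L = -2, so L⁻¹ = [[1, 1, -1], [-3, -2, 2], [1/2, -1/2, 0]].
M = L⁻¹Q = [[1, 1, -1], [-3, -2, 2], [1/2, -1/2, 0]] · [[3, 12], [5, 8], [8, 26]] = [[0, -6], [-3, 0], [-1, 2]].

M = [[0, -6], [-3, 0], [-1, 2]]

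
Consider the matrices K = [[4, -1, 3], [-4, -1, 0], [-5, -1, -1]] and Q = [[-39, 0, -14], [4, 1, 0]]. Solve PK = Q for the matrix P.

P = [[-5, 6, -1], [0, -1, 0]]

K is on the right of P, so right-multiply by K⁻¹: P = QK⁻¹.
det K = 5; the adjugate gives K⁻¹ = [[1/5, -4/5, 3/5], [-4/5, 11/5, -12/5], [-1/5, 9/5, -8/5]].
P = QK⁻¹ = [[-39, 0, -14], [4, 1, 0]] · [[1/5, -4/5, 3/5], [-4/5, 11/5, -12/5], [-1/5, 9/5, -8/5]] = [[-5, 6, -1], [0, -1, 0]].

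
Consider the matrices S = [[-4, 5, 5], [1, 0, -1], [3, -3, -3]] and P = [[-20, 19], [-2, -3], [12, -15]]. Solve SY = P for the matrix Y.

Left-multiplying both sides by S⁻¹ gives Y = S⁻¹P.
det S = -3; the adjugate gives S⁻¹ = [[1, 0, 5/3], [0, 1, -1/3], [1, -1, 5/3]].
Y = S⁻¹P = [[1, 0, 5/3], [0, 1, -1/3], [1, -1, 5/3]] · [[-20, 19], [-2, -3], [12, -15]] = [[0, -6], [-6, 2], [2, -3]].

Y = [[0, -6], [-6, 2], [2, -3]]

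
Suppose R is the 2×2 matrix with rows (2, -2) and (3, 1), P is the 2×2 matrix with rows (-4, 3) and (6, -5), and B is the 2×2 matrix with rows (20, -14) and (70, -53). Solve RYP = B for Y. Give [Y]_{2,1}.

-1

Left-multiply by R⁻¹ and right-multiply by P⁻¹: Y = R⁻¹BP⁻¹.
R has determinant 8; R⁻¹ = [[1/8, 1/4], [-3/8, 1/4]].
det P = 2; the adjugate gives P⁻¹ = [[-5/2, -3/2], [-3, -2]].
R⁻¹B = [[20, -15], [10, -8]].
Y = (R⁻¹B)P⁻¹ = [[-5, 0], [-1, 1]].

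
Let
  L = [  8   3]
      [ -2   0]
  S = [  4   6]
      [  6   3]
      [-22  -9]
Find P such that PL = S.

P = [[2, 6], [1, 1], [-3, -1]]

Since L sits to the right of P, P = SL⁻¹.
det L = 6, so L⁻¹ = [[0, -1/2], [1/3, 4/3]].
P = SL⁻¹ = [[4, 6], [6, 3], [-22, -9]] · [[0, -1/2], [1/3, 4/3]] = [[2, 6], [1, 1], [-3, -1]].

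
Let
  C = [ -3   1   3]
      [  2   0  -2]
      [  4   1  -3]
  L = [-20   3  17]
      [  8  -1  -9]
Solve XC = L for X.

C is on the right of X, so right-multiply by C⁻¹: X = LC⁻¹.
det C = -2; the adjugate gives C⁻¹ = [[-1, -3, 1], [1, 3/2, 0], [-1, -7/2, 1]].
X = LC⁻¹ = [[-20, 3, 17], [8, -1, -9]] · [[-1, -3, 1], [1, 3/2, 0], [-1, -7/2, 1]] = [[6, 5, -3], [0, 6, -1]].

X = [[6, 5, -3], [0, 6, -1]]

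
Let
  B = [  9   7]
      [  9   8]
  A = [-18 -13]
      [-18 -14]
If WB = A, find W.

Since B sits to the right of W, W = AB⁻¹.
det B = 9; the adjugate gives B⁻¹ = [[8/9, -7/9], [-1, 1]].
W = AB⁻¹ = [[-18, -13], [-18, -14]] · [[8/9, -7/9], [-1, 1]] = [[-3, 1], [-2, 0]].

W = [[-3, 1], [-2, 0]]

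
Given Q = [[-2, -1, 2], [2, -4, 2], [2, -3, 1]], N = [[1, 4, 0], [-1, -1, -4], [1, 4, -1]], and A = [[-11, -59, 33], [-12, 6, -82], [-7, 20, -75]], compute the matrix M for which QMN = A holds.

M = [[-1, 2, 5], [-1, -5, -1], [-3, -3, -2]]

Left-multiply by Q⁻¹ and right-multiply by N⁻¹: M = Q⁻¹AN⁻¹.
det Q = -2, so Q⁻¹ = [[-1, 5/2, -3], [-1, 3, -4], [-1, 4, -5]].
det N = -3; the adjugate gives N⁻¹ = [[-17/3, -4/3, 16/3], [5/3, 1/3, -4/3], [1, 0, -1]].
Q⁻¹A = [[2, 14, -13], [3, -3, 21], [-2, -17, 14]].
M = (Q⁻¹A)N⁻¹ = [[-1, 2, 5], [-1, -5, -1], [-3, -3, -2]].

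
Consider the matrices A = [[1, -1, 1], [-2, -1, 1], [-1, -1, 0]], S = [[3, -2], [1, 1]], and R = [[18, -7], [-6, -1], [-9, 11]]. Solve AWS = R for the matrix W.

W = [[2, 2], [2, -5], [5, -4]]

Left-multiply by A⁻¹ and right-multiply by S⁻¹: W = A⁻¹RS⁻¹.
det A = 3; the adjugate gives A⁻¹ = [[1/3, -1/3, 0], [-1/3, 1/3, -1], [1/3, 2/3, -1]].
S has determinant 5; S⁻¹ = [[1/5, 2/5], [-1/5, 3/5]].
A⁻¹R = [[8, -2], [1, -9], [11, -14]].
W = (A⁻¹R)S⁻¹ = [[2, 2], [2, -5], [5, -4]].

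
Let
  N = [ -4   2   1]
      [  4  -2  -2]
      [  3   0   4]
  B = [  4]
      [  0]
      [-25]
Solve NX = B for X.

X = [[-3], [-2], [-4]]

Since N multiplies X on the left, X = N⁻¹B.
det N = -6, so N⁻¹ = [[4/3, 4/3, 1/3], [11/3, 19/6, 2/3], [-1, -1, 0]].
X = N⁻¹B = [[4/3, 4/3, 1/3], [11/3, 19/6, 2/3], [-1, -1, 0]] · [[4], [0], [-25]] = [[-3], [-2], [-4]].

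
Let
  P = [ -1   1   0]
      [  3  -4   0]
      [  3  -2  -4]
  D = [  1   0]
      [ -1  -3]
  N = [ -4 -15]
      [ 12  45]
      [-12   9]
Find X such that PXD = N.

Left-multiply by P⁻¹ and right-multiply by D⁻¹: X = P⁻¹ND⁻¹.
P has determinant -4; P⁻¹ = [[-4, -1, 0], [-3, -1, 0], [-3/2, -1/4, -1/4]].
det D = -3; the adjugate gives D⁻¹ = [[1, 0], [-1/3, -1/3]].
P⁻¹N = [[4, 15], [0, 0], [6, 9]].
X = (P⁻¹N)D⁻¹ = [[-1, -5], [0, 0], [3, -3]].

X = [[-1, -5], [0, 0], [3, -3]]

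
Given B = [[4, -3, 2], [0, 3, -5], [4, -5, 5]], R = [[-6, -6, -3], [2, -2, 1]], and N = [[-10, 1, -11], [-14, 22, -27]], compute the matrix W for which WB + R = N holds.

W = [[1, 0, -2], [-4, 4, 0]]

WB = N − R = [[-4, 7, -8], [-16, 24, -28]].
Right-multiplying both sides by B⁻¹ gives W = (N − R)B⁻¹.
det B = -4; the adjugate gives B⁻¹ = [[5/2, -5/4, -9/4], [5, -3, -5], [3, -2, -3]].
W = (N − R)B⁻¹ = [[1, 0, -2], [-4, 4, 0]].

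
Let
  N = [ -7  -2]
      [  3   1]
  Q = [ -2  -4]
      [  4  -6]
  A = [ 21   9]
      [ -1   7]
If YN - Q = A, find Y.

Y = [[-4, -3], [0, 1]]

YN = A + Q = [[19, 5], [3, 1]].
Right-multiplying both sides by N⁻¹ gives Y = (A + Q)N⁻¹.
N has determinant -1; N⁻¹ = [[-1, -2], [3, 7]].
Y = (A + Q)N⁻¹ = [[-4, -3], [0, 1]].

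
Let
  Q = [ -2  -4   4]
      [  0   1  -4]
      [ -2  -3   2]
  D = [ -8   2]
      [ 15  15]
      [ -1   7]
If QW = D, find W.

W = [[-2, -1], [-1, -5], [-4, -5]]

Q is on the left of W, so left-multiply by Q⁻¹: W = Q⁻¹D.
det Q = -4; the adjugate gives Q⁻¹ = [[5/2, 1, -3], [-2, -1, 2], [-1/2, -1/2, 1/2]].
W = Q⁻¹D = [[5/2, 1, -3], [-2, -1, 2], [-1/2, -1/2, 1/2]] · [[-8, 2], [15, 15], [-1, 7]] = [[-2, -1], [-1, -5], [-4, -5]].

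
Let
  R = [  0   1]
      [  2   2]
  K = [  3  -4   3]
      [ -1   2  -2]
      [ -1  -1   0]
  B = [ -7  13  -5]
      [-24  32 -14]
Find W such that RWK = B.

W = R⁻¹BK⁻¹ (apply R⁻¹ on the left and K⁻¹ on the right).
det R = -2, so R⁻¹ = [[-1, 1/2], [1, 0]].
det K = -5, so K⁻¹ = [[2/5, 3/5, -2/5], [-2/5, -3/5, -3/5], [-3/5, -7/5, -2/5]].
R⁻¹B = [[-5, 3, -2], [-7, 13, -5]].
W = (R⁻¹B)K⁻¹ = [[-2, -2, 1], [-5, -5, -3]].

W = [[-2, -2, 1], [-5, -5, -3]]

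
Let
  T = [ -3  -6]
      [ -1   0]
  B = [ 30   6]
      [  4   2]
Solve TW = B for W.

Since T multiplies W on the left, W = T⁻¹B.
T has determinant -6; T⁻¹ = [[0, -1], [-1/6, 1/2]].
W = T⁻¹B = [[0, -1], [-1/6, 1/2]] · [[30, 6], [4, 2]] = [[-4, -2], [-3, 0]].

W = [[-4, -2], [-3, 0]]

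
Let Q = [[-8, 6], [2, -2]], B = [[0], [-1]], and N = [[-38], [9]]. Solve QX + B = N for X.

QX = N − B = [[-38], [10]].
Since Q multiplies X on the left, X = Q⁻¹(N − B).
Q has determinant 4; Q⁻¹ = [[-1/2, -3/2], [-1/2, -2]].
X = Q⁻¹(N − B) = [[4], [-1]].

X = [[4], [-1]]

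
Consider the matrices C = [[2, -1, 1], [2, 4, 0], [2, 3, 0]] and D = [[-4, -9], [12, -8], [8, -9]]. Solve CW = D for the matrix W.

W = [[-2, -6], [4, 1], [4, 4]]

Since C multiplies W on the left, W = C⁻¹D.
det C = -2; the adjugate gives C⁻¹ = [[0, -3/2, 2], [0, 1, -1], [1, 4, -5]].
W = C⁻¹D = [[0, -3/2, 2], [0, 1, -1], [1, 4, -5]] · [[-4, -9], [12, -8], [8, -9]] = [[-2, -6], [4, 1], [4, 4]].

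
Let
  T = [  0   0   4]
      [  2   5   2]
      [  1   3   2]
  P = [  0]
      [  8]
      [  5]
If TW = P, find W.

T is on the left of W, so left-multiply by T⁻¹: W = T⁻¹P.
det T = 4, so T⁻¹ = [[1, 3, -5], [-1/2, -1, 2], [1/4, 0, 0]].
W = T⁻¹P = [[1, 3, -5], [-1/2, -1, 2], [1/4, 0, 0]] · [[0], [8], [5]] = [[-1], [2], [0]].

W = [[-1], [2], [0]]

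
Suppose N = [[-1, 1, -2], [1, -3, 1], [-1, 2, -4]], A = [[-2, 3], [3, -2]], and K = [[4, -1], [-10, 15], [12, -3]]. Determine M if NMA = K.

M = [[1, 2], [-2, 0], [-2, -2]]

Left-multiply by N⁻¹ and right-multiply by A⁻¹: M = N⁻¹KA⁻¹.
N has determinant -5; N⁻¹ = [[-2, 0, 1], [-3/5, -2/5, 1/5], [1/5, -1/5, -2/5]].
det A = -5; the adjugate gives A⁻¹ = [[2/5, 3/5], [3/5, 2/5]].
N⁻¹K = [[4, -1], [4, -6], [-2, -2]].
M = (N⁻¹K)A⁻¹ = [[1, 2], [-2, 0], [-2, -2]].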